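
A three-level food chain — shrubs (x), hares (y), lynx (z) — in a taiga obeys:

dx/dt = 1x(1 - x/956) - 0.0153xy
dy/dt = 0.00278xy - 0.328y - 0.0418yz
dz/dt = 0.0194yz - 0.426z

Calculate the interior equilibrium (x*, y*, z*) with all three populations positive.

x* ≈ 635, y* ≈ 22, z* ≈ 34.4

From dz/dt = 0: 0.0194y* = 0.426, so y* = 22.
From dx/dt = 0: 1(1 - x*/956) = 0.0153·22, giving x* = 956·(1 - 0.336) = 635.
From dy/dt = 0: 0.00278·635 - 0.328 = 0.0418z*, so z* = 1.44/0.0418 = 34.4.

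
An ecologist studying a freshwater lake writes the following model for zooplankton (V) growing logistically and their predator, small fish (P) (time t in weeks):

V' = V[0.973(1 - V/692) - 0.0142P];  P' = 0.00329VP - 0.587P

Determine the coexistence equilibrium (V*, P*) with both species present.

From dP/dt = 0 with P > 0: 0.00329V* = 0.587, so V* = 178.
Substitute into dV/dt = 0: 0.973(1 - 178/692) = 0.0142P*.
The bracket is 0.742, giving P* = 0.722/0.0142 = 50.9.

V* ≈ 178, P* ≈ 50.9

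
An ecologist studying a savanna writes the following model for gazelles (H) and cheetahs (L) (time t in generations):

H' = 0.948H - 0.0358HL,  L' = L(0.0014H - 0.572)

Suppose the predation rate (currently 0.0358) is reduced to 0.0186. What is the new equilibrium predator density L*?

At the interior fixed point, setting dH/dt = 0 with H > 0 fixes L* = (prey growth rate)/(HL coefficient) — independent of the other coefficients.
With the change, L* = 0.948/0.0186 = 51; it rises from 26.5.

L* ≈ 51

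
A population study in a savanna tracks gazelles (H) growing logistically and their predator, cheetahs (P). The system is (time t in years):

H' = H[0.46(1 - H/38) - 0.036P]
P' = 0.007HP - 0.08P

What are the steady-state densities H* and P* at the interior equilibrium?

From dP/dt = 0 with P > 0: 0.007H* = 0.08, so H* = 11.4.
Substitute into dH/dt = 0: 0.46(1 - 11.4/38) = 0.036P*.
The bracket is 0.699, giving P* = 0.322/0.036 = 8.93.

H* ≈ 11.4, P* ≈ 8.93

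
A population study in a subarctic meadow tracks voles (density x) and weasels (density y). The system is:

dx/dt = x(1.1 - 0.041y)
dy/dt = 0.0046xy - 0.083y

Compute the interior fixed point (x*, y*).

Set dy/dt = 0 with y > 0: 0.0046x - 0.083 = 0, so x* = 0.083/0.0046 = 18.
Set dx/dt = 0 with x > 0: 1.1 - 0.041y = 0, so y* = 1.1/0.041 = 26.8.

x* ≈ 18, y* ≈ 26.8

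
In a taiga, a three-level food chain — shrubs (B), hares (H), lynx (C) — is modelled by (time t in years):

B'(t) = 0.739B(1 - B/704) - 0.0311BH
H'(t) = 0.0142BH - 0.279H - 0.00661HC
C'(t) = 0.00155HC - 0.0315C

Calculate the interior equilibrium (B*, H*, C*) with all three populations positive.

B* ≈ 102, H* ≈ 20.3, C* ≈ 177

From dC/dt = 0: 0.00155H* = 0.0315, so H* = 20.3.
From dB/dt = 0: 0.739(1 - B*/704) = 0.0311·20.3, giving B* = 704·(1 - 0.855) = 102.
From dH/dt = 0: 0.0142·102 - 0.279 = 0.00661C*, so C* = 1.17/0.00661 = 177.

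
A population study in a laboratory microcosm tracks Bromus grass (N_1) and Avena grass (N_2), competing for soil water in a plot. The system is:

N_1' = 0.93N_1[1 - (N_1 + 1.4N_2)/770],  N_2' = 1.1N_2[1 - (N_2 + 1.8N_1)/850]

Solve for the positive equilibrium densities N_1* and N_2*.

Setting both brackets to zero gives the nullclines N_1 + 1.4N_2 = 770 and 1.8N_1 + N_2 = 850.
Substituting N_2 = 850 - 1.8N_1 into the first: N_1(1 - 1.4·1.8) = 770 - 1.4·850.
So N_1* = -420/-1.52 = 276, and then N_2* = 850 - 1.8·276 = 353.

N_1* ≈ 276, N_2* ≈ 353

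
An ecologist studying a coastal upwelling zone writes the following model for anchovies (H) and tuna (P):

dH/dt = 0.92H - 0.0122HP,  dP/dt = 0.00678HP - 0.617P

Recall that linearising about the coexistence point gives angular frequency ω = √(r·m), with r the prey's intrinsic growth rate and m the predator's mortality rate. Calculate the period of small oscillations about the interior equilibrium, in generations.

Here r = 0.92 and m = 0.617, so r·m = 0.568.
ω = √0.568 = 0.753 per generation, hence T = 2π/ω ≈ 8.34 generations.

T ≈ 8.34 generations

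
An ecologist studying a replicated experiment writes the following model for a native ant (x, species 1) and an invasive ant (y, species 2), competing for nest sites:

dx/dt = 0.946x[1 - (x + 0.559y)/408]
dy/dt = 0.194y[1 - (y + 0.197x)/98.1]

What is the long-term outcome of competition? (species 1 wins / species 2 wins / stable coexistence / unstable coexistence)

Compare the nullcline intercepts: K1/α12 = 408/0.559 = 730 > K2 = 98.1; K2/α21 = 98.1/0.197 = 498 > K1 = 408.
Since both inequalities hold, each species can invade when rare, so the interior equilibrium is stable.

stable coexistence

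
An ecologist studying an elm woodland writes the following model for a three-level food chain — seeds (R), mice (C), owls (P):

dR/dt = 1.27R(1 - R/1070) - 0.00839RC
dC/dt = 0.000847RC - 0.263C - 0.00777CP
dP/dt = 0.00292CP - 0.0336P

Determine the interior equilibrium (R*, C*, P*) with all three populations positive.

R* ≈ 989, C* ≈ 11.5, P* ≈ 73.9

From dP/dt = 0: 0.00292C* = 0.0336, so C* = 11.5.
From dR/dt = 0: 1.27(1 - R*/1070) = 0.00839·11.5, giving R* = 1070·(1 - 0.076) = 989.
From dC/dt = 0: 0.000847·989 - 0.263 = 0.00777P*, so P* = 0.574/0.00777 = 73.9.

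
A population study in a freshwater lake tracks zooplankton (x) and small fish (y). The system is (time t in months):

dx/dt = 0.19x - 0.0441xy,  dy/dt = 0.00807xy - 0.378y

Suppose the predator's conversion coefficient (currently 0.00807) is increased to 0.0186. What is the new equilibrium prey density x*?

x* ≈ 20.3

At the interior fixed point, setting dy/dt = 0 with y > 0 fixes x* = (predator death rate)/(xy coefficient) — independent of the other coefficients.
With the change, x* = 0.378/0.0186 = 20.3; it falls from 46.8.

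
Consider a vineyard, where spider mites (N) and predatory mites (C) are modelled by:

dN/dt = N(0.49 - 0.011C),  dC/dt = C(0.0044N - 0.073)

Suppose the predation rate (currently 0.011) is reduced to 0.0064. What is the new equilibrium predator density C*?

C* ≈ 76.6

At the interior fixed point, setting dN/dt = 0 with N > 0 fixes C* = (prey growth rate)/(NC coefficient) — independent of the other coefficients.
With the change, C* = 0.49/0.0064 = 76.6; it rises from 44.5.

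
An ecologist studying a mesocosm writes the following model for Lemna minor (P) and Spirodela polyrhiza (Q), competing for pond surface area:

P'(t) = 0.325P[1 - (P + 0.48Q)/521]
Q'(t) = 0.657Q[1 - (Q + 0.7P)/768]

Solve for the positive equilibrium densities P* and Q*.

Setting both brackets to zero gives the nullclines P + 0.48Q = 521 and 0.7P + Q = 768.
Substituting Q = 768 - 0.7P into the first: P(1 - 0.48·0.7) = 521 - 0.48·768.
So P* = 152/0.664 = 229, and then Q* = 768 - 0.7·229 = 607.

P* ≈ 229, Q* ≈ 607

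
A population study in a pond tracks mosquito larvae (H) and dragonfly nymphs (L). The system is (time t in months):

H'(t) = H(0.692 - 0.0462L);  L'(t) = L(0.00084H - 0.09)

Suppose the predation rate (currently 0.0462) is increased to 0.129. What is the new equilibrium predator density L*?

At the interior fixed point, setting dH/dt = 0 with H > 0 fixes L* = (prey growth rate)/(HL coefficient) — independent of the other coefficients.
With the change, L* = 0.692/0.129 = 5.36; it falls from 15.

L* ≈ 5.36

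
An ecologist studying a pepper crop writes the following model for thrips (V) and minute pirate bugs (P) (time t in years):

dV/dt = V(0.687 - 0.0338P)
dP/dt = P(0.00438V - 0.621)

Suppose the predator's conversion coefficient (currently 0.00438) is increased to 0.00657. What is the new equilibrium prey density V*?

At the interior fixed point, setting dP/dt = 0 with P > 0 fixes V* = (predator death rate)/(VP coefficient) — independent of the other coefficients.
With the change, V* = 0.621/0.00657 = 94.5; it falls from 142.

V* ≈ 94.5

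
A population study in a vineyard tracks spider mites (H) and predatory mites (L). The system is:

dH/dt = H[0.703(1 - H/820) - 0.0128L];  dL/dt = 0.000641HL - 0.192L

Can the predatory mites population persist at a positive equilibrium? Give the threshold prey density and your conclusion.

Threshold H = 300; K > 300, so yes, the predator persists.

The predator equation gives dL/dt > 0 only when H > 0.192/0.000641 = 300.
Without the predator, H → K = 820. Since 820 > 300, the predator can invade and persist.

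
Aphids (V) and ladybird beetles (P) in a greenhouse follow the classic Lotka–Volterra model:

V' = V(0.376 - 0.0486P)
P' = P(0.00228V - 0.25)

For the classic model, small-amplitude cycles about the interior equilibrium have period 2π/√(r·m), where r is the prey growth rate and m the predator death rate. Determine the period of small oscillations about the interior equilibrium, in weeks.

T ≈ 20.5 weeks

Here r = 0.376 and m = 0.25, so r·m = 0.094.
ω = √0.094 = 0.307 per week, hence T = 2π/ω ≈ 20.5 weeks.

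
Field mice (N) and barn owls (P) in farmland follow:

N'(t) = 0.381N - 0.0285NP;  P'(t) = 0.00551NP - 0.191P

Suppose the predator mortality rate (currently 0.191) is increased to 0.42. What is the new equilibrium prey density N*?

At the interior fixed point, setting dP/dt = 0 with P > 0 fixes N* = (predator death rate)/(NP coefficient) — independent of the other coefficients.
With the change, N* = 0.42/0.00551 = 76.2; it rises from 34.7.

N* ≈ 76.2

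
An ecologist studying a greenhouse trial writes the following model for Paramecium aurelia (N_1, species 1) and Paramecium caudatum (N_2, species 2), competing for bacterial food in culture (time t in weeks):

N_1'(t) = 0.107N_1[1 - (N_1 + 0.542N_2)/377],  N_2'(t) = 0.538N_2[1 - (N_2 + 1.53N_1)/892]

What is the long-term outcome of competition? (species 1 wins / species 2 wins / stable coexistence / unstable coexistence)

Compare the nullcline intercepts: K1/α12 = 377/0.542 = 696 < K2 = 892; K2/α21 = 892/1.53 = 583 > K1 = 377.
Since the inequalities point opposite ways, species 2 can invade but species 1 cannot.

species 2 excludes species 1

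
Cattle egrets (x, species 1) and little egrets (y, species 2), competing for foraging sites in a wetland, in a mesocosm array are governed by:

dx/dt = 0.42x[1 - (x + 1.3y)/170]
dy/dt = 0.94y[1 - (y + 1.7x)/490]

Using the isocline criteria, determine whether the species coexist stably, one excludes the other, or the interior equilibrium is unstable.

Compare the nullcline intercepts: K1/α12 = 170/1.3 = 131 < K2 = 490; K2/α21 = 490/1.7 = 288 > K1 = 170.
Since the inequalities point opposite ways, species 2 can invade but species 1 cannot.

species 2 excludes species 1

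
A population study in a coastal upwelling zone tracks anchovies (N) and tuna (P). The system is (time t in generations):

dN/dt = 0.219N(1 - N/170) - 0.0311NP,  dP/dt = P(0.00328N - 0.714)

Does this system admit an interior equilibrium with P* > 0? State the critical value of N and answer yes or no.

The predator equation gives dP/dt > 0 only when N > 0.714/0.00328 = 218.
Without the predator, N → K = 170. Since 170 < 218, the predator cannot invade.

Threshold N = 218; K < 218, so no, the predator goes extinct.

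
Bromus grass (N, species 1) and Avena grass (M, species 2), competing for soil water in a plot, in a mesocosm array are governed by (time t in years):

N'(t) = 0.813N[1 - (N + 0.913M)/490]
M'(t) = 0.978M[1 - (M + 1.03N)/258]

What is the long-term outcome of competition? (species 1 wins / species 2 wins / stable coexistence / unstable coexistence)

Compare the nullcline intercepts: K1/α12 = 490/0.913 = 537 > K2 = 258; K2/α21 = 258/1.03 = 250 < K1 = 490.
Since the inequalities point opposite ways, species 1 can invade but species 2 cannot.

species 1 excludes species 2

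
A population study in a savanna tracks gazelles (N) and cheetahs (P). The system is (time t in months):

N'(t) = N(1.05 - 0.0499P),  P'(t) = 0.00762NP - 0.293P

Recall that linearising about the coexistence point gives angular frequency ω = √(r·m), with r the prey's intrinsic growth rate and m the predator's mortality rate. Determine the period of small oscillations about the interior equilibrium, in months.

T ≈ 11.3 months

Here r = 1.05 and m = 0.293, so r·m = 0.308.
ω = √0.308 = 0.555 per month, hence T = 2π/ω ≈ 11.3 months.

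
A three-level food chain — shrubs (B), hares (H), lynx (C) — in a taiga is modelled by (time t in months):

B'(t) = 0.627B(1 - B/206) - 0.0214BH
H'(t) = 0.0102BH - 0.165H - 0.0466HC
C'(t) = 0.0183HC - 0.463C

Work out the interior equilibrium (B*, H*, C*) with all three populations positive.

B* ≈ 28.1, H* ≈ 25.3, C* ≈ 2.61

From dC/dt = 0: 0.0183H* = 0.463, so H* = 25.3.
From dB/dt = 0: 0.627(1 - B*/206) = 0.0214·25.3, giving B* = 206·(1 - 0.864) = 28.1.
From dH/dt = 0: 0.0102·28.1 - 0.165 = 0.0466C*, so C* = 0.122/0.0466 = 2.61.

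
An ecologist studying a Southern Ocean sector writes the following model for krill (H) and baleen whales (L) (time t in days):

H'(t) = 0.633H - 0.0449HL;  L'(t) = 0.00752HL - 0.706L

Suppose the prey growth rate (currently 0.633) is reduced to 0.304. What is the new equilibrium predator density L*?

L* ≈ 6.77

At the interior fixed point, setting dH/dt = 0 with H > 0 fixes L* = (prey growth rate)/(HL coefficient) — independent of the other coefficients.
With the change, L* = 0.304/0.0449 = 6.77; it falls from 14.1.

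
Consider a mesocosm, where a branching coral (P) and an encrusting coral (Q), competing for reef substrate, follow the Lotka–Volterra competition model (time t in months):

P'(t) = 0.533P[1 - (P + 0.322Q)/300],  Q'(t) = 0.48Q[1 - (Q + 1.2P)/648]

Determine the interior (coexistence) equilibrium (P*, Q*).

P* ≈ 149, Q* ≈ 469

Setting both brackets to zero gives the nullclines P + 0.322Q = 300 and 1.2P + Q = 648.
Substituting Q = 648 - 1.2P into the first: P(1 - 0.322·1.2) = 300 - 0.322·648.
So P* = 91.3/0.614 = 149, and then Q* = 648 - 1.2·149 = 469.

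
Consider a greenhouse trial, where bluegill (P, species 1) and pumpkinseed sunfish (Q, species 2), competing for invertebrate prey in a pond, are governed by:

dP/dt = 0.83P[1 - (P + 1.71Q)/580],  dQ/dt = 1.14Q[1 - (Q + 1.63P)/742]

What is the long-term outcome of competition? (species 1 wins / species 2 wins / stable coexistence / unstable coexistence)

Compare the nullcline intercepts: K1/α12 = 580/1.71 = 339 < K2 = 742; K2/α21 = 742/1.63 = 455 < K1 = 580.
Since both are reversed, neither can invade when rare; the interior point is a saddle.

unstable coexistence (outcome depends on initial conditions)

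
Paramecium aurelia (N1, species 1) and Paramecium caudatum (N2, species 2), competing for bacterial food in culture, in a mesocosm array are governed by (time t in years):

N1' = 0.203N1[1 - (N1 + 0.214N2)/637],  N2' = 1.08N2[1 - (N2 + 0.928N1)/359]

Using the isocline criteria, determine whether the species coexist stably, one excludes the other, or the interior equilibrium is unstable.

species 1 excludes species 2

Compare the nullcline intercepts: K1/α12 = 637/0.214 = 2980 > K2 = 359; K2/α21 = 359/0.928 = 387 < K1 = 637.
Since the inequalities point opposite ways, species 1 can invade but species 2 cannot.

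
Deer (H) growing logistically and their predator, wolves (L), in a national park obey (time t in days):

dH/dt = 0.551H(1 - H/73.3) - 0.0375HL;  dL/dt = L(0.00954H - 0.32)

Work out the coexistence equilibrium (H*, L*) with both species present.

H* ≈ 33.5, L* ≈ 7.97

From dL/dt = 0 with L > 0: 0.00954H* = 0.32, so H* = 33.5.
Substitute into dH/dt = 0: 0.551(1 - 33.5/73.3) = 0.0375L*.
The bracket is 0.542, giving L* = 0.299/0.0375 = 7.97.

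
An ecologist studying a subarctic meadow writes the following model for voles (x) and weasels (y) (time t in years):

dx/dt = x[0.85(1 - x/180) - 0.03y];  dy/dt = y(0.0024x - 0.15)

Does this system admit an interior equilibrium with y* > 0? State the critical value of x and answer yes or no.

Threshold x = 62.5; K > 62.5, so yes, the predator persists.

The predator equation gives dy/dt > 0 only when x > 0.15/0.0024 = 62.5.
Without the predator, x → K = 180. Since 180 > 62.5, the predator can invade and persist.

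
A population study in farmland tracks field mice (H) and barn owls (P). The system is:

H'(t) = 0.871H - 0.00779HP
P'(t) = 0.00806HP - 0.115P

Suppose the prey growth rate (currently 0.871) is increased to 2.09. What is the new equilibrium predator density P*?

P* ≈ 268

At the interior fixed point, setting dH/dt = 0 with H > 0 fixes P* = (prey growth rate)/(HP coefficient) — independent of the other coefficients.
With the change, P* = 2.09/0.00779 = 268; it rises from 112.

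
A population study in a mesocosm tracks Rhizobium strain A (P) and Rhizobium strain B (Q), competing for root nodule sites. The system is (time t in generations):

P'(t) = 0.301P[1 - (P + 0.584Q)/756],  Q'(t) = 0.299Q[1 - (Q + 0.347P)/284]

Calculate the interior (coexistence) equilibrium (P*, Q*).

Setting both brackets to zero gives the nullclines P + 0.584Q = 756 and 0.347P + Q = 284.
Substituting Q = 284 - 0.347P into the first: P(1 - 0.584·0.347) = 756 - 0.584·284.
So P* = 590/0.797 = 740, and then Q* = 284 - 0.347·740 = 27.2.

P* ≈ 740, Q* ≈ 27.2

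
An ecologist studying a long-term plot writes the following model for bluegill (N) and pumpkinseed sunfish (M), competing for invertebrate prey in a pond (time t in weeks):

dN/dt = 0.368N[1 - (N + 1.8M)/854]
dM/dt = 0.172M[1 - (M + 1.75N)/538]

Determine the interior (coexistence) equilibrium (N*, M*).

Setting both brackets to zero gives the nullclines N + 1.8M = 854 and 1.75N + M = 538.
Substituting M = 538 - 1.75N into the first: N(1 - 1.8·1.75) = 854 - 1.8·538.
So N* = -114/-2.15 = 53.2, and then M* = 538 - 1.75·53.2 = 445.

N* ≈ 53.2, M* ≈ 445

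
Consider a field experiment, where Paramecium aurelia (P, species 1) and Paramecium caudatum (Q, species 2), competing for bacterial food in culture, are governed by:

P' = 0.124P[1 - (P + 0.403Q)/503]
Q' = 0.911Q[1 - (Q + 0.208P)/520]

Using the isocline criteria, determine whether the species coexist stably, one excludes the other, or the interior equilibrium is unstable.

Compare the nullcline intercepts: K1/α12 = 503/0.403 = 1250 > K2 = 520; K2/α21 = 520/0.208 = 2500 > K1 = 503.
Since both inequalities hold, each species can invade when rare, so the interior equilibrium is stable.

stable coexistence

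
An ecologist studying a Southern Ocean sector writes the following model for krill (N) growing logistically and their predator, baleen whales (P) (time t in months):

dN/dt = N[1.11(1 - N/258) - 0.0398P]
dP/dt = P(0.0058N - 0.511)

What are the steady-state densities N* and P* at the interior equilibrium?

N* ≈ 88.1, P* ≈ 18.4

From dP/dt = 0 with P > 0: 0.0058N* = 0.511, so N* = 88.1.
Substitute into dN/dt = 0: 1.11(1 - 88.1/258) = 0.0398P*.
The bracket is 0.659, giving P* = 0.731/0.0398 = 18.4.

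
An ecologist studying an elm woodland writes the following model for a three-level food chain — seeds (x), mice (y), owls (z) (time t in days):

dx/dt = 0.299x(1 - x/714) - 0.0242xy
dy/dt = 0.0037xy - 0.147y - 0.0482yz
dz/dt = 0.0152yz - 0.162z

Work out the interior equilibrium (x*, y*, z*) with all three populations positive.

x* ≈ 98.1, y* ≈ 10.7, z* ≈ 4.48

From dz/dt = 0: 0.0152y* = 0.162, so y* = 10.7.
From dx/dt = 0: 0.299(1 - x*/714) = 0.0242·10.7, giving x* = 714·(1 - 0.863) = 98.1.
From dy/dt = 0: 0.0037·98.1 - 0.147 = 0.0482z*, so z* = 0.216/0.0482 = 4.48.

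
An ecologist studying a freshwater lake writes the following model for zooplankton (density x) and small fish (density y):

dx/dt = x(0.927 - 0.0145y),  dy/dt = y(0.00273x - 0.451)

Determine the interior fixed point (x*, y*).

x* ≈ 165, y* ≈ 63.9

Set dy/dt = 0 with y > 0: 0.00273x - 0.451 = 0, so x* = 0.451/0.00273 = 165.
Set dx/dt = 0 with x > 0: 0.927 - 0.0145y = 0, so y* = 0.927/0.0145 = 63.9.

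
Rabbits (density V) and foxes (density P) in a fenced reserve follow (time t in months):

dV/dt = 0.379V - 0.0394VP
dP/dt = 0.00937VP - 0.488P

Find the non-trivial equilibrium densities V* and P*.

Set dP/dt = 0 with P > 0: 0.00937V - 0.488 = 0, so V* = 0.488/0.00937 = 52.1.
Set dV/dt = 0 with V > 0: 0.379 - 0.0394P = 0, so P* = 0.379/0.0394 = 9.62.

V* ≈ 52.1, P* ≈ 9.62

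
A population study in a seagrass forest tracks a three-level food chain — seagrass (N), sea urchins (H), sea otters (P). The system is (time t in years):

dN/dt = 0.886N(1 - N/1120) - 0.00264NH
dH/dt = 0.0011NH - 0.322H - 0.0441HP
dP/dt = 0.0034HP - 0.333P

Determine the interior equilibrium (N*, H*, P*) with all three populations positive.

From dP/dt = 0: 0.0034H* = 0.333, so H* = 97.9.
From dN/dt = 0: 0.886(1 - N*/1120) = 0.00264·97.9, giving N* = 1120·(1 - 0.292) = 793.
From dH/dt = 0: 0.0011·793 - 0.322 = 0.0441P*, so P* = 0.55/0.0441 = 12.5.

N* ≈ 793, H* ≈ 97.9, P* ≈ 12.5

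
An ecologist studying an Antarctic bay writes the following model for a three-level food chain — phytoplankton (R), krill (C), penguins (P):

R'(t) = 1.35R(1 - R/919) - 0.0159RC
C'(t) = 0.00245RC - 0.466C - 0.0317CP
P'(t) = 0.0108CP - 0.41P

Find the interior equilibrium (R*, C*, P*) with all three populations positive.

From dP/dt = 0: 0.0108C* = 0.41, so C* = 38.
From dR/dt = 0: 1.35(1 - R*/919) = 0.0159·38, giving R* = 919·(1 - 0.447) = 508.
From dC/dt = 0: 0.00245·508 - 0.466 = 0.0317P*, so P* = 0.779/0.0317 = 24.6.

R* ≈ 508, C* ≈ 38, P* ≈ 24.6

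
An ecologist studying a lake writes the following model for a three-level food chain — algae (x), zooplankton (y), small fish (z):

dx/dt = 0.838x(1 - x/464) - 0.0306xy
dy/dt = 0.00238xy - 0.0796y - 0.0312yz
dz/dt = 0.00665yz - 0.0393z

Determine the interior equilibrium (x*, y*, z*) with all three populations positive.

x* ≈ 364, y* ≈ 5.91, z* ≈ 25.2

From dz/dt = 0: 0.00665y* = 0.0393, so y* = 5.91.
From dx/dt = 0: 0.838(1 - x*/464) = 0.0306·5.91, giving x* = 464·(1 - 0.216) = 364.
From dy/dt = 0: 0.00238·364 - 0.0796 = 0.0312z*, so z* = 0.786/0.0312 = 25.2.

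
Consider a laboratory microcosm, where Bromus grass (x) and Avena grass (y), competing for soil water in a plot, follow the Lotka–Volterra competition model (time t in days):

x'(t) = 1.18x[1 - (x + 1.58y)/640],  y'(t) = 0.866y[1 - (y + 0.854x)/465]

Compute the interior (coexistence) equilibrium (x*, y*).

Setting both brackets to zero gives the nullclines x + 1.58y = 640 and 0.854x + y = 465.
Substituting y = 465 - 0.854x into the first: x(1 - 1.58·0.854) = 640 - 1.58·465.
So x* = -94.7/-0.349 = 271, and then y* = 465 - 0.854·271 = 233.

x* ≈ 271, y* ≈ 233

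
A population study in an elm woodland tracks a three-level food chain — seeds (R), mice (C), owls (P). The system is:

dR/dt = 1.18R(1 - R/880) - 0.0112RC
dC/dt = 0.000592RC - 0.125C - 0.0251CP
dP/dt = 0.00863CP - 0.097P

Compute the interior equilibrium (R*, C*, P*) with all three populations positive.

R* ≈ 786, C* ≈ 11.2, P* ≈ 13.6

From dP/dt = 0: 0.00863C* = 0.097, so C* = 11.2.
From dR/dt = 0: 1.18(1 - R*/880) = 0.0112·11.2, giving R* = 880·(1 - 0.107) = 786.
From dC/dt = 0: 0.000592·786 - 0.125 = 0.0251P*, so P* = 0.34/0.0251 = 13.6.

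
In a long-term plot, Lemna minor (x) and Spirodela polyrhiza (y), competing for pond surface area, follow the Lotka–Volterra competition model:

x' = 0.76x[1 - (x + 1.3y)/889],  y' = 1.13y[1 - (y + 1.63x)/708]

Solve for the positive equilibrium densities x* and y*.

Setting both brackets to zero gives the nullclines x + 1.3y = 889 and 1.63x + y = 708.
Substituting y = 708 - 1.63x into the first: x(1 - 1.3·1.63) = 889 - 1.3·708.
So x* = -31.4/-1.12 = 28.1, and then y* = 708 - 1.63·28.1 = 662.

x* ≈ 28.1, y* ≈ 662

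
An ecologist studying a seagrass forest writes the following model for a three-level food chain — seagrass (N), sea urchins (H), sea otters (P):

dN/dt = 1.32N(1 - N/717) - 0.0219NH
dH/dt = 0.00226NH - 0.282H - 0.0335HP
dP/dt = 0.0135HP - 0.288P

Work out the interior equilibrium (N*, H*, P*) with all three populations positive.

N* ≈ 463, H* ≈ 21.3, P* ≈ 22.8

From dP/dt = 0: 0.0135H* = 0.288, so H* = 21.3.
From dN/dt = 0: 1.32(1 - N*/717) = 0.0219·21.3, giving N* = 717·(1 - 0.354) = 463.
From dH/dt = 0: 0.00226·463 - 0.282 = 0.0335P*, so P* = 0.765/0.0335 = 22.8.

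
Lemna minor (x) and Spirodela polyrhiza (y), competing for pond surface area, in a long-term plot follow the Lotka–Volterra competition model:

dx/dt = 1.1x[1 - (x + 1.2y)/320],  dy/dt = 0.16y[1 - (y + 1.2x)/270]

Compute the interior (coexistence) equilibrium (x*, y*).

Setting both brackets to zero gives the nullclines x + 1.2y = 320 and 1.2x + y = 270.
Substituting y = 270 - 1.2x into the first: x(1 - 1.2·1.2) = 320 - 1.2·270.
So x* = -4/-0.44 = 9.09, and then y* = 270 - 1.2·9.09 = 259.

x* ≈ 9.09, y* ≈ 259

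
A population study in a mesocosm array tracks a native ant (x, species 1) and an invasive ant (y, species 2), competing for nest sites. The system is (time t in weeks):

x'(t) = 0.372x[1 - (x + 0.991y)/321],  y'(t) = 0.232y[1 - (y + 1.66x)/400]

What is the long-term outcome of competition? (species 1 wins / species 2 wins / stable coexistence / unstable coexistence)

Compare the nullcline intercepts: K1/α12 = 321/0.991 = 324 < K2 = 400; K2/α21 = 400/1.66 = 241 < K1 = 321.
Since both are reversed, neither can invade when rare; the interior point is a saddle.

unstable coexistence (outcome depends on initial conditions)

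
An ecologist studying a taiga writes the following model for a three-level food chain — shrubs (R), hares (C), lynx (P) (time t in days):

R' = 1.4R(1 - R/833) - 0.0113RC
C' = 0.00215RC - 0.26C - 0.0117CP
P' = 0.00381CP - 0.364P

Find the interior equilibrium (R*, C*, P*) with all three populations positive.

From dP/dt = 0: 0.00381C* = 0.364, so C* = 95.5.
From dR/dt = 0: 1.4(1 - R*/833) = 0.0113·95.5, giving R* = 833·(1 - 0.771) = 191.
From dC/dt = 0: 0.00215·191 - 0.26 = 0.0117P*, so P* = 0.15/0.0117 = 12.8.

R* ≈ 191, C* ≈ 95.5, P* ≈ 12.8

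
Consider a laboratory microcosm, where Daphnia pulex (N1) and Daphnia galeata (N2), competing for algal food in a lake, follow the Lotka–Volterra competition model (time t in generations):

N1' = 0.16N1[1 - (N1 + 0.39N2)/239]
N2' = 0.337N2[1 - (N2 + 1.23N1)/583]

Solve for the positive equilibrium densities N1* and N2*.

N1* ≈ 22.4, N2* ≈ 556

Setting both brackets to zero gives the nullclines N1 + 0.39N2 = 239 and 1.23N1 + N2 = 583.
Substituting N2 = 583 - 1.23N1 into the first: N1(1 - 0.39·1.23) = 239 - 0.39·583.
So N1* = 11.6/0.52 = 22.4, and then N2* = 583 - 1.23·22.4 = 556.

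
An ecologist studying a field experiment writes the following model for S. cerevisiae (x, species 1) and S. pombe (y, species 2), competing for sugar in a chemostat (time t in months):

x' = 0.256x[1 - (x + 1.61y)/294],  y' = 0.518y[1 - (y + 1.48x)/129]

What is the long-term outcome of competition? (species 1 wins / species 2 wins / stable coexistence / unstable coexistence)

Compare the nullcline intercepts: K1/α12 = 294/1.61 = 183 > K2 = 129; K2/α21 = 129/1.48 = 87.2 < K1 = 294.
Since the inequalities point opposite ways, species 1 can invade but species 2 cannot.

species 1 excludes species 2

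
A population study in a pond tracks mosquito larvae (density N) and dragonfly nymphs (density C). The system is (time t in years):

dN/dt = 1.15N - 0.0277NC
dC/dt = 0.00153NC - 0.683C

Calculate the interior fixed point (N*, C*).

N* ≈ 446, C* ≈ 41.5

Set dC/dt = 0 with C > 0: 0.00153N - 0.683 = 0, so N* = 0.683/0.00153 = 446.
Set dN/dt = 0 with N > 0: 1.15 - 0.0277C = 0, so C* = 1.15/0.0277 = 41.5.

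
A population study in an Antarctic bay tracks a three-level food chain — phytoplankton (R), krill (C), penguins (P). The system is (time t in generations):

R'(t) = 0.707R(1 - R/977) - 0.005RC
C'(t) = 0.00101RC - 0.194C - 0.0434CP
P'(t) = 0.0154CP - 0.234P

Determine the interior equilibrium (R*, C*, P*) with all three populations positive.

From dP/dt = 0: 0.0154C* = 0.234, so C* = 15.2.
From dR/dt = 0: 0.707(1 - R*/977) = 0.005·15.2, giving R* = 977·(1 - 0.107) = 872.
From dC/dt = 0: 0.00101·872 - 0.194 = 0.0434P*, so P* = 0.687/0.0434 = 15.8.

R* ≈ 872, C* ≈ 15.2, P* ≈ 15.8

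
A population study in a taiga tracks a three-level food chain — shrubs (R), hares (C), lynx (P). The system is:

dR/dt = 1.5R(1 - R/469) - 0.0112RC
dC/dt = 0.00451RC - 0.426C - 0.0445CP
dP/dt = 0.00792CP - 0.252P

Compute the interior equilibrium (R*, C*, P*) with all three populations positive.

R* ≈ 358, C* ≈ 31.8, P* ≈ 26.7

From dP/dt = 0: 0.00792C* = 0.252, so C* = 31.8.
From dR/dt = 0: 1.5(1 - R*/469) = 0.0112·31.8, giving R* = 469·(1 - 0.238) = 358.
From dC/dt = 0: 0.00451·358 - 0.426 = 0.0445P*, so P* = 1.19/0.0445 = 26.7.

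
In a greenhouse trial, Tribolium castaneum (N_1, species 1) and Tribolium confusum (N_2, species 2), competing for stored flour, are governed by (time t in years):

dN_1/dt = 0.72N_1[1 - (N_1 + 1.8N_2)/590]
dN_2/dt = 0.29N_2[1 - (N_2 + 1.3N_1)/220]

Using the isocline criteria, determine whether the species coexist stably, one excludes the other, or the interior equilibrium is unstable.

Compare the nullcline intercepts: K1/α12 = 590/1.8 = 328 > K2 = 220; K2/α21 = 220/1.3 = 169 < K1 = 590.
Since the inequalities point opposite ways, species 1 can invade but species 2 cannot.

species 1 excludes species 2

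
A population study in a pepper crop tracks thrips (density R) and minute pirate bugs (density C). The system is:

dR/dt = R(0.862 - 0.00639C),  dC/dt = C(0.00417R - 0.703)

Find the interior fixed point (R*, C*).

Set dC/dt = 0 with C > 0: 0.00417R - 0.703 = 0, so R* = 0.703/0.00417 = 169.
Set dR/dt = 0 with R > 0: 0.862 - 0.00639C = 0, so C* = 0.862/0.00639 = 135.

R* ≈ 169, C* ≈ 135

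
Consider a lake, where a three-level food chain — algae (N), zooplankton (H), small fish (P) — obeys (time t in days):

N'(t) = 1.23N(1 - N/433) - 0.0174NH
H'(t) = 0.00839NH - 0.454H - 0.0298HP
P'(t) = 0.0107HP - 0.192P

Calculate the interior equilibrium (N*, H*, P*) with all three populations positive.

From dP/dt = 0: 0.0107H* = 0.192, so H* = 17.9.
From dN/dt = 0: 1.23(1 - N*/433) = 0.0174·17.9, giving N* = 433·(1 - 0.254) = 323.
From dH/dt = 0: 0.00839·323 - 0.454 = 0.0298P*, so P* = 2.26/0.0298 = 75.7.

N* ≈ 323, H* ≈ 17.9, P* ≈ 75.7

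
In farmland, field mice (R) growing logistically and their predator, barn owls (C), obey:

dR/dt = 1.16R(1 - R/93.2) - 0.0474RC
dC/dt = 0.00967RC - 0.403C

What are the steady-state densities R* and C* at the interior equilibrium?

From dC/dt = 0 with C > 0: 0.00967R* = 0.403, so R* = 41.7.
Substitute into dR/dt = 0: 1.16(1 - 41.7/93.2) = 0.0474C*.
The bracket is 0.553, giving C* = 0.641/0.0474 = 13.5.

R* ≈ 41.7, C* ≈ 13.5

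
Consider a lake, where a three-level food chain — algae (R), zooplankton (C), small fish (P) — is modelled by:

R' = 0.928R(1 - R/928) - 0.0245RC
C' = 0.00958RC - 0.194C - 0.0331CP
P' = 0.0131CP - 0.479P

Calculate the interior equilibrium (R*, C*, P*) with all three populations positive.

From dP/dt = 0: 0.0131C* = 0.479, so C* = 36.6.
From dR/dt = 0: 0.928(1 - R*/928) = 0.0245·36.6, giving R* = 928·(1 - 0.965) = 32.2.
From dC/dt = 0: 0.00958·32.2 - 0.194 = 0.0331P*, so P* = 0.114/0.0331 = 3.45.

R* ≈ 32.2, C* ≈ 36.6, P* ≈ 3.45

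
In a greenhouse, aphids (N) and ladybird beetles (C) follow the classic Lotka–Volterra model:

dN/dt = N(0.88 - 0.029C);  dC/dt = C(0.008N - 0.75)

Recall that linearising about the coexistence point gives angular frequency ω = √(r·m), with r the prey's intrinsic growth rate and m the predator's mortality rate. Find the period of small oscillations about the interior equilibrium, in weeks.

T ≈ 7.73 weeks

Here r = 0.88 and m = 0.75, so r·m = 0.66.
ω = √0.66 = 0.812 per week, hence T = 2π/ω ≈ 7.73 weeks.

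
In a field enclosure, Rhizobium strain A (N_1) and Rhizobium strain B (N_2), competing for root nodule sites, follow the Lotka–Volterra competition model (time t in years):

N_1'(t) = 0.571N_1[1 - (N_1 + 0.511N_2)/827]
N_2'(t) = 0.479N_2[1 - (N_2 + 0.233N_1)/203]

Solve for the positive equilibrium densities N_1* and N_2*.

Setting both brackets to zero gives the nullclines N_1 + 0.511N_2 = 827 and 0.233N_1 + N_2 = 203.
Substituting N_2 = 203 - 0.233N_1 into the first: N_1(1 - 0.511·0.233) = 827 - 0.511·203.
So N_1* = 723/0.881 = 821, and then N_2* = 203 - 0.233·821 = 11.7.

N_1* ≈ 821, N_2* ≈ 11.7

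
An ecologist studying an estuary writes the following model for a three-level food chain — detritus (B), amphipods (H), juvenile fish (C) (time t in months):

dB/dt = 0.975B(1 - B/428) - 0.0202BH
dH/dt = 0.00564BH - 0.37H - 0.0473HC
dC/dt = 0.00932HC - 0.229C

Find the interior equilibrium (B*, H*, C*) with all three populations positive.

From dC/dt = 0: 0.00932H* = 0.229, so H* = 24.6.
From dB/dt = 0: 0.975(1 - B*/428) = 0.0202·24.6, giving B* = 428·(1 - 0.509) = 210.
From dH/dt = 0: 0.00564·210 - 0.37 = 0.0473C*, so C* = 0.815/0.0473 = 17.2.

B* ≈ 210, H* ≈ 24.6, C* ≈ 17.2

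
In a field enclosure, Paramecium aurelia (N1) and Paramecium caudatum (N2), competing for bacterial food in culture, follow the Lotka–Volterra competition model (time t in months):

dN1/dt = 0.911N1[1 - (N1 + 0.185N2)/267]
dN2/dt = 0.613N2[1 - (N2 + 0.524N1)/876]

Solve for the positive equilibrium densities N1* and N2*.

Setting both brackets to zero gives the nullclines N1 + 0.185N2 = 267 and 0.524N1 + N2 = 876.
Substituting N2 = 876 - 0.524N1 into the first: N1(1 - 0.185·0.524) = 267 - 0.185·876.
So N1* = 105/0.903 = 116, and then N2* = 876 - 0.524·116 = 815.

N1* ≈ 116, N2* ≈ 815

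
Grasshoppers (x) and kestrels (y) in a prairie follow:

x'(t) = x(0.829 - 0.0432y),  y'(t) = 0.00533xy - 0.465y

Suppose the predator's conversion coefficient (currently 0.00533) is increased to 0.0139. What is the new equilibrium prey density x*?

At the interior fixed point, setting dy/dt = 0 with y > 0 fixes x* = (predator death rate)/(xy coefficient) — independent of the other coefficients.
With the change, x* = 0.465/0.0139 = 33.5; it falls from 87.2.

x* ≈ 33.5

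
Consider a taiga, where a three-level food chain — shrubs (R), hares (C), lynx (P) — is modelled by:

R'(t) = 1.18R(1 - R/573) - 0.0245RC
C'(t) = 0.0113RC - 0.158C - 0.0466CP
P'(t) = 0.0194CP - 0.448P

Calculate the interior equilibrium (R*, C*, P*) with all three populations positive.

R* ≈ 298, C* ≈ 23.1, P* ≈ 68.9

From dP/dt = 0: 0.0194C* = 0.448, so C* = 23.1.
From dR/dt = 0: 1.18(1 - R*/573) = 0.0245·23.1, giving R* = 573·(1 - 0.479) = 298.
From dC/dt = 0: 0.0113·298 - 0.158 = 0.0466P*, so P* = 3.21/0.0466 = 68.9.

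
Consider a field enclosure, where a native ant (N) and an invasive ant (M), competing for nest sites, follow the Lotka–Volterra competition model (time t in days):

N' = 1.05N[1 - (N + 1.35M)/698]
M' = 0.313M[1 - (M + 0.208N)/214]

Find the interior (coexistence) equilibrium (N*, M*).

Setting both brackets to zero gives the nullclines N + 1.35M = 698 and 0.208N + M = 214.
Substituting M = 214 - 0.208N into the first: N(1 - 1.35·0.208) = 698 - 1.35·214.
So N* = 409/0.719 = 569, and then M* = 214 - 0.208·569 = 95.7.

N* ≈ 569, M* ≈ 95.7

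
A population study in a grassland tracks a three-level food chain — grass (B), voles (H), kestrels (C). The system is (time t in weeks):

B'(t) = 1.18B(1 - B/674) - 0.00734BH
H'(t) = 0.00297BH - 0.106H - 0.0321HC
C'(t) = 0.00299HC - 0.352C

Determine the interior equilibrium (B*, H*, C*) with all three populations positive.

From dC/dt = 0: 0.00299H* = 0.352, so H* = 118.
From dB/dt = 0: 1.18(1 - B*/674) = 0.00734·118, giving B* = 674·(1 - 0.732) = 180.
From dH/dt = 0: 0.00297·180 - 0.106 = 0.0321C*, so C* = 0.43/0.0321 = 13.4.

B* ≈ 180, H* ≈ 118, C* ≈ 13.4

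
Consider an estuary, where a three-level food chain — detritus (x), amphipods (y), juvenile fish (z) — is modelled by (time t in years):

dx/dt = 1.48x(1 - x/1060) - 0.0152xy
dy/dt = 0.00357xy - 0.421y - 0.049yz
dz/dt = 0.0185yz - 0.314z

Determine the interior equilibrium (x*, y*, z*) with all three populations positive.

From dz/dt = 0: 0.0185y* = 0.314, so y* = 17.
From dx/dt = 0: 1.48(1 - x*/1060) = 0.0152·17, giving x* = 1060·(1 - 0.174) = 875.
From dy/dt = 0: 0.00357·875 - 0.421 = 0.049z*, so z* = 2.7/0.049 = 55.2.

x* ≈ 875, y* ≈ 17, z* ≈ 55.2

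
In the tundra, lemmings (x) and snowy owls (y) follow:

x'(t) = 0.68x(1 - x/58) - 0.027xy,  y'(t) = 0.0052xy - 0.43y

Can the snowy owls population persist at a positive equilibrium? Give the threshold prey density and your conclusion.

Threshold x = 82.7; K < 82.7, so no, the predator goes extinct.

The predator equation gives dy/dt > 0 only when x > 0.43/0.0052 = 82.7.
Without the predator, x → K = 58. Since 58 < 82.7, the predator cannot invade.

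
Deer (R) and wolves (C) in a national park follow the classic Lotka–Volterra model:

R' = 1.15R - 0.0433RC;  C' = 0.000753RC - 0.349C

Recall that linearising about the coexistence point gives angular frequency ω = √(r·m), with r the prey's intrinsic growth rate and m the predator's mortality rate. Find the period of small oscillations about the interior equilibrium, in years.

Here r = 1.15 and m = 0.349, so r·m = 0.401.
ω = √0.401 = 0.634 per year, hence T = 2π/ω ≈ 9.92 years.

T ≈ 9.92 years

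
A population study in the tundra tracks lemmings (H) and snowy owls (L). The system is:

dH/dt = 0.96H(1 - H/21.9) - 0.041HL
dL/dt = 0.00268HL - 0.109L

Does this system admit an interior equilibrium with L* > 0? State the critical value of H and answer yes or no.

Threshold H = 40.7; K < 40.7, so no, the predator goes extinct.

The predator equation gives dL/dt > 0 only when H > 0.109/0.00268 = 40.7.
Without the predator, H → K = 21.9. Since 21.9 < 40.7, the predator cannot invade.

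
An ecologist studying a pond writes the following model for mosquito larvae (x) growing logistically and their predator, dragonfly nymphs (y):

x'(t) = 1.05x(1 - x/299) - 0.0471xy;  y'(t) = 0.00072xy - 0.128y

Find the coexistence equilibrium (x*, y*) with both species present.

x* ≈ 178, y* ≈ 9.04

From dy/dt = 0 with y > 0: 0.00072x* = 0.128, so x* = 178.
Substitute into dx/dt = 0: 1.05(1 - 178/299) = 0.0471y*.
The bracket is 0.405, giving y* = 0.426/0.0471 = 9.04.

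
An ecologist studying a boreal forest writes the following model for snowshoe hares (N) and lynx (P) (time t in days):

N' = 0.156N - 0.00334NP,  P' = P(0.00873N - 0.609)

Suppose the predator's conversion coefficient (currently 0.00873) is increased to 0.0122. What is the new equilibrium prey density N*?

N* ≈ 49.9

At the interior fixed point, setting dP/dt = 0 with P > 0 fixes N* = (predator death rate)/(NP coefficient) — independent of the other coefficients.
With the change, N* = 0.609/0.0122 = 49.9; it falls from 69.8.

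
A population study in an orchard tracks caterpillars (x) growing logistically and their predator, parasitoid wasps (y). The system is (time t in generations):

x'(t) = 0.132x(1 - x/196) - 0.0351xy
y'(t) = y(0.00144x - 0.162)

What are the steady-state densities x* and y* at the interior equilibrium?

From dy/dt = 0 with y > 0: 0.00144x* = 0.162, so x* = 112.
Substitute into dx/dt = 0: 0.132(1 - 112/196) = 0.0351y*.
The bracket is 0.426, giving y* = 0.0562/0.0351 = 1.6.

x* ≈ 112, y* ≈ 1.6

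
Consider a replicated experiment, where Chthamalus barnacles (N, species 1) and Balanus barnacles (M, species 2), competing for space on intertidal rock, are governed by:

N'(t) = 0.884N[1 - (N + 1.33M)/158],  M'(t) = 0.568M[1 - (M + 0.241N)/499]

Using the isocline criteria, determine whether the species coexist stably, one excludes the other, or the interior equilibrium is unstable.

Compare the nullcline intercepts: K1/α12 = 158/1.33 = 119 < K2 = 499; K2/α21 = 499/0.241 = 2070 > K1 = 158.
Since the inequalities point opposite ways, species 2 can invade but species 1 cannot.

species 2 excludes species 1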